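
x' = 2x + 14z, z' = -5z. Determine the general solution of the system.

x(t) = -2C_1e^(-5t) - C_2e^(2t), z(t) = C_1e^(-5t)

Coefficient matrix A = [[2, 14], [0, -5]].
Characteristic polynomial det(A - λI) = λ^2 + 3λ - 10 = 0.
Eigenvalues λ = -5, 2.
For λ=-5: (A-λI) row 1 is [7, 14], so an eigenvector is (-2, 1).
For λ=2: (A-λI) row 1 is [0, 14], so an eigenvector is (-1, 0).
General solution: C_1e^(-5t)(-2,1) + C_2e^(2t)(-1,0).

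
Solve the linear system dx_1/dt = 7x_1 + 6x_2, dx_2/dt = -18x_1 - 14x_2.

x_1(t) = 2c_1e^(-2t) + c_2e^(-5t), x_2(t) = -3c_1e^(-2t) - 2c_2e^(-5t)

Coefficient matrix A = [[7, 6], [-18, -14]].
Characteristic polynomial det(A - λI) = λ^2 + 7λ + 10 = 0.
Eigenvalues λ = -2, -5.
For λ=-2: (A-λI) row 1 is [9, 6], so an eigenvector is (2, -3).
For λ=-5: (A-λI) row 1 is [12, 6], so an eigenvector is (1, -2).
General solution: c_1e^(-2t)(2,-3) + c_2e^(-5t)(1,-2).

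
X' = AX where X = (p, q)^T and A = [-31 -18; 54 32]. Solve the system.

p(t) = 2c_1e^(-4t) - c_2e^(5t), q(t) = -3c_1e^(-4t) + 2c_2e^(5t)

Coefficient matrix A = [[-31, -18], [54, 32]].
Characteristic polynomial det(A - λI) = λ^2 - λ - 20 = 0.
Eigenvalues λ = -4, 5.
For λ=-4: (A-λI) row 1 is [-27, -18], so an eigenvector is (2, -3).
For λ=5: (A-λI) row 1 is [-36, -18], so an eigenvector is (-1, 2).
General solution: c_1e^(-4t)(2,-3) + c_2e^(5t)(-1,2).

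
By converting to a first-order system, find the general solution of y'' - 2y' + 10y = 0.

y(t) = K_1e^(t)cos(3t) + K_2e^(t)sin(3t)

Let x_1 = y, x_2 = y'. Then x_1' = x_2 and x_2' = -10x_1 + 2x_2.
A = [[0,1],[-10,2]]; det(A-λI) = λ^2 - 2λ + 10.
Eigenvalues λ = 1 ± 3i.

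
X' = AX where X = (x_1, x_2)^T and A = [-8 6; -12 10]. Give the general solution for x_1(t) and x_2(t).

x_1(t) = -c_1e^(4t) + c_2e^(-2t), x_2(t) = -2c_1e^(4t) + c_2e^(-2t)

Coefficient matrix A = [[-8, 6], [-12, 10]].
Characteristic polynomial det(A - λI) = λ^2 - 2λ - 8 = 0.
Eigenvalues λ = 4, -2.
For λ=4: (A-λI) row 1 is [-12, 6], so an eigenvector is (-1, -2).
For λ=-2: (A-λI) row 1 is [-6, 6], so an eigenvector is (1, 1).
General solution: c_1e^(4t)(-1,-2) + c_2e^(-2t)(1,1).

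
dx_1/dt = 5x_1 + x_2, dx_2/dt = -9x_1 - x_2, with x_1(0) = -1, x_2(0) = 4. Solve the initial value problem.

Coefficient matrix A = [[5, 1], [-9, -1]].
Characteristic polynomial det(A - λI) = λ^2 - 4λ + 4 = 0.
Single eigenvalue λ = 2 with algebraic multiplicity 2.
Eigenvector v = (-1,3); generalized eigenvector w with (A-λI)w=v is (0,-1).
General solution: e^(2t)[c_1·v + c_2·(t·v + w)].
Applying x_1(0)=-1, x_2(0)=4 gives c_1=1, c_2=-1.

x_1(t) = te^(2t) - e^(2t), x_2(t) = -3te^(2t) + 4e^(2t)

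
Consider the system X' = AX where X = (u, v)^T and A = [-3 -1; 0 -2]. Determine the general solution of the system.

Coefficient matrix A = [[-3, -1], [0, -2]].
Characteristic polynomial det(A - λI) = λ^2 + 5λ + 6 = 0.
Eigenvalues λ = -2, -3.
For λ=-2: (A-λI) row 1 is [-1, -1], so an eigenvector is (-1, 1).
For λ=-3: (A-λI) row 1 is [0, -1], so an eigenvector is (1, 0).
General solution: C_1e^(-2t)(-1,1) + C_2e^(-3t)(1,0).

u(t) = -C_1e^(-2t) + C_2e^(-3t), v(t) = C_1e^(-2t)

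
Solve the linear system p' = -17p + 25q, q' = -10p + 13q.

p(t) = 2c_1e^(-2t)sin(5t) + c_1e^(-2t)cos(5t) + c_2e^(-2t)sin(5t) - 2c_2e^(-2t)cos(5t), q(t) = c_1e^(-2t)sin(5t) + c_1e^(-2t)cos(5t) + c_2e^(-2t)sin(5t) - c_2e^(-2t)cos(5t)

Coefficient matrix A = [[-17, 25], [-10, 13]].
Characteristic polynomial det(A - λI) = λ^2 + 4λ + 29 = 0.
Eigenvalues λ = -2 ± 5i (complex conjugate pair).
For λ=-2+5i: an eigenvector is (1,1) - i(2,1) = (1 - 2i, 1 - i).
A real fundamental pair from Re and Im of e^((-2+5i)t)v: X_1 = e^(-2t)(cos(5t)·(1,1) + sin(5t)·(2,1)), X_2 = e^(-2t)(sin(5t)·(1,1) - cos(5t)·(2,1)).
General solution: c_1X_1 + c_2X_2.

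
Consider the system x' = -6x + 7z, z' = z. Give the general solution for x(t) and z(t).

Coefficient matrix A = [[-6, 7], [0, 1]].
Characteristic polynomial det(A - λI) = λ^2 + 5λ - 6 = 0.
Eigenvalues λ = 1, -6.
For λ=1: (A-λI) row 1 is [-7, 7], so an eigenvector is (-1, -1).
For λ=-6: (A-λI) row 1 is [0, 7], so an eigenvector is (1, 0).
General solution: C_1e^(t)(-1,-1) + C_2e^(-6t)(1,0).

x(t) = -C_1e^(t) + C_2e^(-6t), z(t) = -C_1e^(t)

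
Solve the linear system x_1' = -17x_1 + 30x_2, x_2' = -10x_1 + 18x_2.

x_1(t) = 3c_1e^(3t) + 2c_2e^(-2t), x_2(t) = 2c_1e^(3t) + c_2e^(-2t)

Coefficient matrix A = [[-17, 30], [-10, 18]].
Characteristic polynomial det(A - λI) = λ^2 - λ - 6 = 0.
Eigenvalues λ = 3, -2.
For λ=3: (A-λI) row 1 is [-20, 30], so an eigenvector is (3, 2).
For λ=-2: (A-λI) row 1 is [-15, 30], so an eigenvector is (2, 1).
General solution: c_1e^(3t)(3,2) + c_2e^(-2t)(2,1).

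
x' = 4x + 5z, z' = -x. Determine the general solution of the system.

x(t) = K_1e^(2t)sin(t) - 2K_1e^(2t)cos(t) - 2K_2e^(2t)sin(t) - K_2e^(2t)cos(t), z(t) = K_1e^(2t)cos(t) + K_2e^(2t)sin(t)

Coefficient matrix A = [[4, 5], [-1, 0]].
Characteristic polynomial det(A - λI) = λ^2 - 4λ + 5 = 0.
Eigenvalues λ = 2 ± i (complex conjugate pair).
For λ=2+i: an eigenvector is (-2,1) - i(1,0) = (-2 - i, 1).
A real fundamental pair from Re and Im of e^((2+i)t)v: X_1 = e^(2t)(cos(t)·(-2,1) + sin(t)·(1,0)), X_2 = e^(2t)(sin(t)·(-2,1) - cos(t)·(1,0)).
General solution: K_1X_1 + K_2X_2.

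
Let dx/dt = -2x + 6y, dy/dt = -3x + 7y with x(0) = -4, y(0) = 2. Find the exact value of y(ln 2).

A = [[-2,6],[-3,7]]; eigenvalues λ = 4, 1.
Eigenvectors: (-1,-1) for λ=4, (-2,-1) for λ=1.
From the initial condition, c_1 = -8, c_2 = 6.
y(ln 2) = (-8)(2^4)(-1) + (6)(2^1)(-1) = 116.

116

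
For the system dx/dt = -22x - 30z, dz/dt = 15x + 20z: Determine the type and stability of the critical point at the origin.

stable spiral

A = [[-22,-30],[15,20]]; det(A-λI) = λ^2 + 2λ + 10.
λ = -1 ± 3i: negative real part.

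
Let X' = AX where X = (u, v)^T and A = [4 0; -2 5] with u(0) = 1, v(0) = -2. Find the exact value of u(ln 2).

16

A = [[4,0],[-2,5]]; eigenvalues λ = 4, 5.
Eigenvectors: (1,2) for λ=4, (0,-1) for λ=5.
From the initial condition, c_1 = 1, c_2 = 4.
u(ln 2) = (1)(2^4)(1) + (4)(2^5)(0) = 16.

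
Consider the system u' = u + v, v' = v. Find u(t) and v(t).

Coefficient matrix A = [[1, 1], [0, 1]].
Characteristic polynomial det(A - λI) = λ^2 - 2λ + 1 = 0.
Single eigenvalue λ = 1 with algebraic multiplicity 2.
Eigenvector v = (-1,0); generalized eigenvector w with (A-λI)w=v is (-3,-1).
General solution: e^(t)[c_1·v + c_2·(t·v + w)].

u(t) = -c_1e^(t) - c_2te^(t) - 3c_2e^(t), v(t) = -c_2e^(t)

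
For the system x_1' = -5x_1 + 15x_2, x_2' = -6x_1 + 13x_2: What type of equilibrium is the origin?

unstable spiral

A = [[-5,15],[-6,13]]; det(A-λI) = λ^2 - 8λ + 25.
λ = 4 ± 3i: positive real part.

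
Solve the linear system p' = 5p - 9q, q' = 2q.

p(t) = 3c_1e^(2t) - c_2e^(5t), q(t) = c_1e^(2t)

Coefficient matrix A = [[5, -9], [0, 2]].
Characteristic polynomial det(A - λI) = λ^2 - 7λ + 10 = 0.
Eigenvalues λ = 2, 5.
For λ=2: (A-λI) row 1 is [3, -9], so an eigenvector is (3, 1).
For λ=5: (A-λI) row 1 is [0, -9], so an eigenvector is (-1, 0).
General solution: c_1e^(2t)(3,1) + c_2e^(5t)(-1,0).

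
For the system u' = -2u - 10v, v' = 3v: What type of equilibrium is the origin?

A = [[-2,-10],[0,3]]; det(A-λI) = λ^2 - λ - 6.
λ = -2, 3: opposite signs.

saddle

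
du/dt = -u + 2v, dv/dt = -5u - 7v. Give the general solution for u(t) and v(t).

u(t) = -c_1e^(-4t)sin(t) + c_1e^(-4t)cos(t) + c_2e^(-4t)sin(t) + c_2e^(-4t)cos(t), v(t) = c_1e^(-4t)sin(t) - 2c_1e^(-4t)cos(t) - 2c_2e^(-4t)sin(t) - c_2e^(-4t)cos(t)

Coefficient matrix A = [[-1, 2], [-5, -7]].
Characteristic polynomial det(A - λI) = λ^2 + 8λ + 17 = 0.
Eigenvalues λ = -4 ± i (complex conjugate pair).
For λ=-4+i: an eigenvector is (1,-2) - i(-1,1) = (1 + i, -2 - i).
A real fundamental pair from Re and Im of e^((-4+i)t)v: X_1 = e^(-4t)(cos(t)·(1,-2) + sin(t)·(-1,1)), X_2 = e^(-4t)(sin(t)·(1,-2) - cos(t)·(-1,1)).
General solution: c_1X_1 + c_2X_2.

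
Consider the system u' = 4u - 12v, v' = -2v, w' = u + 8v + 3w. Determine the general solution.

u(t) = K_1e^(4t) + 2K_2e^(-2t), v(t) = K_2e^(-2t), w(t) = K_1e^(4t) - 2K_2e^(-2t) + K_3e^(3t)

Coefficient matrix A = [[4, -12, 0], [0, -2, 0], [1, 8, 3]].
det(A - λI) = 0 gives eigenvalues λ = 4, -2, 3.
For λ=4: eigenvector (1,0,1).
For λ=-2: eigenvector (2,1,-2).
For λ=3: eigenvector (0,0,1).
General solution: K_1e^(4t)(1,0,1) + K_2e^(-2t)(2,1,-2) + K_3e^(3t)(0,0,1).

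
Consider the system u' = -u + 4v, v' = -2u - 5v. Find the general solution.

Coefficient matrix A = [[-1, 4], [-2, -5]].
Characteristic polynomial det(A - λI) = λ^2 + 6λ + 13 = 0.
Eigenvalues λ = -3 ± 2i (complex conjugate pair).
For λ=-3+2i: an eigenvector is (-1,1) - i(1,0) = (-1 - i, 1).
A real fundamental pair from Re and Im of e^((-3+2i)t)v: X_1 = e^(-3t)(cos(2t)·(-1,1) + sin(2t)·(1,0)), X_2 = e^(-3t)(sin(2t)·(-1,1) - cos(2t)·(1,0)).
General solution: C_1X_1 + C_2X_2.

u(t) = C_1e^(-3t)sin(2t) - C_1e^(-3t)cos(2t) - C_2e^(-3t)sin(2t) - C_2e^(-3t)cos(2t), v(t) = C_1e^(-3t)cos(2t) + C_2e^(-3t)sin(2t)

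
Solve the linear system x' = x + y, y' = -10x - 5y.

x(t) = -K_1e^(-2t)cos(t) - K_2e^(-2t)sin(t), y(t) = K_1e^(-2t)sin(t) + 3K_1e^(-2t)cos(t) + 3K_2e^(-2t)sin(t) - K_2e^(-2t)cos(t)

Coefficient matrix A = [[1, 1], [-10, -5]].
Characteristic polynomial det(A - λI) = λ^2 + 4λ + 5 = 0.
Eigenvalues λ = -2 ± i (complex conjugate pair).
For λ=-2+i: an eigenvector is (-1,3) - i(0,1) = (-1, 3 - i).
A real fundamental pair from Re and Im of e^((-2+i)t)v: X_1 = e^(-2t)(cos(t)·(-1,3) + sin(t)·(0,1)), X_2 = e^(-2t)(sin(t)·(-1,3) - cos(t)·(0,1)).
General solution: K_1X_1 + K_2X_2.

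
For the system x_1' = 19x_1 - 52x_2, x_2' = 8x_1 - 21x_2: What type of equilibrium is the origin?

A = [[19,-52],[8,-21]]; det(A-λI) = λ^2 + 2λ + 17.
λ = -1 ± 4i: negative real part.

stable spiral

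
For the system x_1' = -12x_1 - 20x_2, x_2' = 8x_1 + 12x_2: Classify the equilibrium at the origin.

center

A = [[-12,-20],[8,12]]; det(A-λI) = λ^2 + 16.
λ = 0 ± 4i: zero real part.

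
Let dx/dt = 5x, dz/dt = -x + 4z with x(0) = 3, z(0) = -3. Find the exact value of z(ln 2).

-96

A = [[5,0],[-1,4]]; eigenvalues λ = 5, 4.
Eigenvectors: (1,-1) for λ=5, (0,1) for λ=4.
From the initial condition, c_1 = 3, c_2 = 0.
z(ln 2) = (3)(2^5)(-1) + (0)(2^4)(1) = -96.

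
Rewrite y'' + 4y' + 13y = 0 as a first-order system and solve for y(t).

Let x_1 = y, x_2 = y'. Then x_1' = x_2 and x_2' = -13x_1 - 4x_2.
A = [[0,1],[-13,-4]]; det(A-λI) = λ^2 + 4λ + 13.
Eigenvalues λ = -2 ± 3i.

y(t) = K_1e^(-2t)cos(3t) + K_2e^(-2t)sin(3t)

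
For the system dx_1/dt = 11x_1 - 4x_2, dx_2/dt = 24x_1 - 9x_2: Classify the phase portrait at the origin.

A = [[11,-4],[24,-9]]; det(A-λI) = λ^2 - 2λ - 3.
λ = -1, 3: opposite signs.

saddle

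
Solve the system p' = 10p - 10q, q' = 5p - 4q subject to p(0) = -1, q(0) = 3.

p(t) = -37e^(3t)sin(t) - e^(3t)cos(t), q(t) = -26e^(3t)sin(t) + 3e^(3t)cos(t)

Coefficient matrix A = [[10, -10], [5, -4]].
Characteristic polynomial det(A - λI) = λ^2 - 6λ + 10 = 0.
Eigenvalues λ = 3 ± i (complex conjugate pair).
For λ=3+i: an eigenvector is (3,2) - i(1,1) = (3 - i, 2 - i).
A real fundamental pair from Re and Im of e^((3+i)t)v: X_1 = e^(3t)(cos(t)·(3,2) + sin(t)·(1,1)), X_2 = e^(3t)(sin(t)·(3,2) - cos(t)·(1,1)).
General solution: C_1X_1 + C_2X_2.
Applying p(0)=-1, q(0)=3 gives C_1=-4, C_2=-11.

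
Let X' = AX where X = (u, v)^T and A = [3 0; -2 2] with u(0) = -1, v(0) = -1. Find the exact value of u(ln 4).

A = [[3,0],[-2,2]]; eigenvalues λ = 2, 3.
Eigenvectors: (0,-1) for λ=2, (1,-2) for λ=3.
From the initial condition, c_1 = 3, c_2 = -1.
u(ln 4) = (3)(4^2)(0) + (-1)(4^3)(1) = -64.

-64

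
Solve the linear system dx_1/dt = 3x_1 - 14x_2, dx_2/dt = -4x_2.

x_1(t) = -c_1e^(3t) - 2c_2e^(-4t), x_2(t) = -c_2e^(-4t)

Coefficient matrix A = [[3, -14], [0, -4]].
Characteristic polynomial det(A - λI) = λ^2 + λ - 12 = 0.
Eigenvalues λ = 3, -4.
For λ=3: (A-λI) row 1 is [0, -14], so an eigenvector is (-1, 0).
For λ=-4: (A-λI) row 1 is [7, -14], so an eigenvector is (-2, -1).
General solution: c_1e^(3t)(-1,0) + c_2e^(-4t)(-2,-1).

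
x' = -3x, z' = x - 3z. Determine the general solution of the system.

x(t) = -c_2e^(-3t), z(t) = -c_1e^(-3t) - c_2te^(-3t) + 3c_2e^(-3t)

Coefficient matrix A = [[-3, 0], [1, -3]].
Characteristic polynomial det(A - λI) = λ^2 + 6λ + 9 = 0.
Single eigenvalue λ = -3 with algebraic multiplicity 2.
Eigenvector v = (0,-1); generalized eigenvector w with (A-λI)w=v is (-1,3).
General solution: e^(-3t)[c_1·v + c_2·(t·v + w)].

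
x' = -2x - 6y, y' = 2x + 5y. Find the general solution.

Coefficient matrix A = [[-2, -6], [2, 5]].
Characteristic polynomial det(A - λI) = λ^2 - 3λ + 2 = 0.
Eigenvalues λ = 1, 2.
For λ=1: (A-λI) row 1 is [-3, -6], so an eigenvector is (-2, 1).
For λ=2: (A-λI) row 1 is [-4, -6], so an eigenvector is (-3, 2).
General solution: C_1e^(t)(-2,1) + C_2e^(2t)(-3,2).

x(t) = -2C_1e^(t) - 3C_2e^(2t), y(t) = C_1e^(t) + 2C_2e^(2t)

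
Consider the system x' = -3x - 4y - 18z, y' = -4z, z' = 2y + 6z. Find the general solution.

Coefficient matrix A = [[-3, -4, -18], [0, 0, -4], [0, 2, 6]].
det(A - λI) = 0 gives eigenvalues λ = 2, 4, -3.
For λ=2: eigenvector (-2,-2,1).
For λ=4: eigenvector (-2,-1,1).
For λ=-3: eigenvector (1,0,0).
General solution: c_1e^(2t)(-2,-2,1) + c_2e^(4t)(-2,-1,1) + c_3e^(-3t)(1,0,0).

x(t) = -2c_1e^(2t) - 2c_2e^(4t) + c_3e^(-3t), y(t) = -2c_1e^(2t) - c_2e^(4t), z(t) = c_1e^(2t) + c_2e^(4t)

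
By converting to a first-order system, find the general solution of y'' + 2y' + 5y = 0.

y(t) = C_1e^(-t)cos(2t) + C_2e^(-t)sin(2t)

Let x_1 = y, x_2 = y'. Then x_1' = x_2 and x_2' = -5x_1 - 2x_2.
A = [[0,1],[-5,-2]]; det(A-λI) = λ^2 + 2λ + 5.
Eigenvalues λ = -1 ± 2i.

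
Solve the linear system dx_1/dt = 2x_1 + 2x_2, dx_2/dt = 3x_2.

x_1(t) = -C_1e^(2t) - 2C_2e^(3t), x_2(t) = -C_2e^(3t)

Coefficient matrix A = [[2, 2], [0, 3]].
Characteristic polynomial det(A - λI) = λ^2 - 5λ + 6 = 0.
Eigenvalues λ = 2, 3.
For λ=2: (A-λI) row 1 is [0, 2], so an eigenvector is (-1, 0).
For λ=3: (A-λI) row 1 is [-1, 2], so an eigenvector is (-2, -1).
General solution: C_1e^(2t)(-1,0) + C_2e^(3t)(-2,-1).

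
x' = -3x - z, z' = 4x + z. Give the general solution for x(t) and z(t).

x(t) = -c_1e^(-t) - c_2te^(-t) + 2c_2e^(-t), z(t) = 2c_1e^(-t) + 2c_2te^(-t) - 3c_2e^(-t)

Coefficient matrix A = [[-3, -1], [4, 1]].
Characteristic polynomial det(A - λI) = λ^2 + 2λ + 1 = 0.
Single eigenvalue λ = -1 with algebraic multiplicity 2.
Eigenvector v = (-1,2); generalized eigenvector w with (A-λI)w=v is (2,-3).
General solution: e^(-t)[c_1·v + c_2·(t·v + w)].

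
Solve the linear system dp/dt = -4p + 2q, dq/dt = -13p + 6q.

p(t) = C_1e^(t)sin(t) - C_1e^(t)cos(t) - C_2e^(t)sin(t) - C_2e^(t)cos(t), q(t) = 3C_1e^(t)sin(t) - 2C_1e^(t)cos(t) - 2C_2e^(t)sin(t) - 3C_2e^(t)cos(t)

Coefficient matrix A = [[-4, 2], [-13, 6]].
Characteristic polynomial det(A - λI) = λ^2 - 2λ + 2 = 0.
Eigenvalues λ = 1 ± i (complex conjugate pair).
For λ=1+i: an eigenvector is (-1,-2) - i(1,3) = (-1 - i, -2 - 3i).
A real fundamental pair from Re and Im of e^((1+i)t)v: X_1 = e^(t)(cos(t)·(-1,-2) + sin(t)·(1,3)), X_2 = e^(t)(sin(t)·(-1,-2) - cos(t)·(1,3)).
General solution: C_1X_1 + C_2X_2.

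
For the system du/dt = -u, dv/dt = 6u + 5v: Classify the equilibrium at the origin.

saddle

A = [[-1,0],[6,5]]; det(A-λI) = λ^2 - 4λ - 5.
λ = 5, -1: opposite signs.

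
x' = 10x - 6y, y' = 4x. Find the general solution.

x(t) = -3c_1e^(6t) + c_2e^(4t), y(t) = -2c_1e^(6t) + c_2e^(4t)

Coefficient matrix A = [[10, -6], [4, 0]].
Characteristic polynomial det(A - λI) = λ^2 - 10λ + 24 = 0.
Eigenvalues λ = 6, 4.
For λ=6: (A-λI) row 1 is [4, -6], so an eigenvector is (-3, -2).
For λ=4: (A-λI) row 1 is [6, -6], so an eigenvector is (1, 1).
General solution: c_1e^(6t)(-3,-2) + c_2e^(4t)(1,1).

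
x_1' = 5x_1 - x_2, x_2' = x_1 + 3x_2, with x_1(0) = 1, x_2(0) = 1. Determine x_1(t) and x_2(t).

x_1(t) = e^(4t), x_2(t) = e^(4t)

Coefficient matrix A = [[5, -1], [1, 3]].
Characteristic polynomial det(A - λI) = λ^2 - 8λ + 16 = 0.
Single eigenvalue λ = 4 with algebraic multiplicity 2.
Eigenvector v = (1,1); generalized eigenvector w with (A-λI)w=v is (-1,-2).
General solution: e^(4t)[K_1·v + K_2·(t·v + w)].
Applying x_1(0)=1, x_2(0)=1 gives K_1=1, K_2=0.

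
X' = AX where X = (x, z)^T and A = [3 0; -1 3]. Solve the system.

Coefficient matrix A = [[3, 0], [-1, 3]].
Characteristic polynomial det(A - λI) = λ^2 - 6λ + 9 = 0.
Single eigenvalue λ = 3 with algebraic multiplicity 2.
Eigenvector v = (0,1); generalized eigenvector w with (A-λI)w=v is (-1,-1).
General solution: e^(3t)[K_1·v + K_2·(t·v + w)].

x(t) = -K_2e^(3t), z(t) = K_1e^(3t) + K_2te^(3t) - K_2e^(3t)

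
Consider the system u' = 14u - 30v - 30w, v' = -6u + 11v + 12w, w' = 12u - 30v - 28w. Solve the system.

u(t) = 5c_1e^(-4t) - 2c_2e^(-t) - 5c_3e^(2t), v(t) = -2c_1e^(-4t) + c_2e^(-t) + 2c_3e^(2t), w(t) = 5c_1e^(-4t) - 2c_2e^(-t) - 4c_3e^(2t)

Coefficient matrix A = [[14, -30, -30], [-6, 11, 12], [12, -30, -28]].
det(A - λI) = 0 gives eigenvalues λ = -4, -1, 2.
For λ=-4: eigenvector (5,-2,5).
For λ=-1: eigenvector (-2,1,-2).
For λ=2: eigenvector (-5,2,-4).
General solution: c_1e^(-4t)(5,-2,5) + c_2e^(-t)(-2,1,-2) + c_3e^(2t)(-5,2,-4).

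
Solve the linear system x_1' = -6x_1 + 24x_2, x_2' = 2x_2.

x_1(t) = -3K_1e^(2t) - K_2e^(-6t), x_2(t) = -K_1e^(2t)

Coefficient matrix A = [[-6, 24], [0, 2]].
Characteristic polynomial det(A - λI) = λ^2 + 4λ - 12 = 0.
Eigenvalues λ = 2, -6.
For λ=2: (A-λI) row 1 is [-8, 24], so an eigenvector is (-3, -1).
For λ=-6: (A-λI) row 1 is [0, 24], so an eigenvector is (-1, 0).
General solution: K_1e^(2t)(-3,-1) + K_2e^(-6t)(-1,0).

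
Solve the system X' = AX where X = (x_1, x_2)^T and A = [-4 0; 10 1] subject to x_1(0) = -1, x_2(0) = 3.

Coefficient matrix A = [[-4, 0], [10, 1]].
Characteristic polynomial det(A - λI) = λ^2 + 3λ - 4 = 0.
Eigenvalues λ = -4, 1.
For λ=-4: (A-λI) row 2 is [10, 5], so an eigenvector is (-1, 2).
For λ=1: (A-λI) row 1 is [-5, 0], so an eigenvector is (0, -1).
General solution: C_1e^(-4t)(-1,2) + C_2e^(t)(0,-1).
Applying x_1(0)=-1, x_2(0)=3 gives C_1=1, C_2=-1.

x_1(t) = -e^(-4t), x_2(t) = e^(t) + 2e^(-4t)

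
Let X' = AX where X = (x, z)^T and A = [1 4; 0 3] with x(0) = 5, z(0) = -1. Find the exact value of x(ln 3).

-33

A = [[1,4],[0,3]]; eigenvalues λ = 3, 1.
Eigenvectors: (2,1) for λ=3, (-1,0) for λ=1.
From the initial condition, c_1 = -1, c_2 = -7.
x(ln 3) = (-1)(3^3)(2) + (-7)(3^1)(-1) = -33.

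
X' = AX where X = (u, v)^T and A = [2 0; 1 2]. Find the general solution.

Coefficient matrix A = [[2, 0], [1, 2]].
Characteristic polynomial det(A - λI) = λ^2 - 4λ + 4 = 0.
Single eigenvalue λ = 2 with algebraic multiplicity 2.
Eigenvector v = (0,-1); generalized eigenvector w with (A-λI)w=v is (-1,2).
General solution: e^(2t)[C_1·v + C_2·(t·v + w)].

u(t) = -C_2e^(2t), v(t) = -C_1e^(2t) - C_2te^(2t) + 2C_2e^(2t)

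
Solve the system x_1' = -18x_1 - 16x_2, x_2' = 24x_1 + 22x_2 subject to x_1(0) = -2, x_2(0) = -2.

Coefficient matrix A = [[-18, -16], [24, 22]].
Characteristic polynomial det(A - λI) = λ^2 - 4λ - 12 = 0.
Eigenvalues λ = -2, 6.
For λ=-2: (A-λI) row 1 is [-16, -16], so an eigenvector is (-1, 1).
For λ=6: (A-λI) row 1 is [-24, -16], so an eigenvector is (-2, 3).
General solution: C_1e^(-2t)(-1,1) + C_2e^(6t)(-2,3).
Applying x_1(0)=-2, x_2(0)=-2 gives C_1=10, C_2=-4.

x_1(t) = 8e^(6t) - 10e^(-2t), x_2(t) = -12e^(6t) + 10e^(-2t)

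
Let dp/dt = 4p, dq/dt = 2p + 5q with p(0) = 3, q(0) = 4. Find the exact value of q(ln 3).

1944

A = [[4,0],[2,5]]; eigenvalues λ = 4, 5.
Eigenvectors: (1,-2) for λ=4, (0,1) for λ=5.
From the initial condition, c_1 = 3, c_2 = 10.
q(ln 3) = (3)(3^4)(-2) + (10)(3^5)(1) = 1944.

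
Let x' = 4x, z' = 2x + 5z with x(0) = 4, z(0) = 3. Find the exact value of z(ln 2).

224

A = [[4,0],[2,5]]; eigenvalues λ = 5, 4.
Eigenvectors: (0,-1) for λ=5, (-1,2) for λ=4.
From the initial condition, c_1 = -11, c_2 = -4.
z(ln 2) = (-11)(2^5)(-1) + (-4)(2^4)(2) = 224.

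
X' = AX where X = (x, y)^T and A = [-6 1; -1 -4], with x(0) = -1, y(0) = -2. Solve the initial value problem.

Coefficient matrix A = [[-6, 1], [-1, -4]].
Characteristic polynomial det(A - λI) = λ^2 + 10λ + 25 = 0.
Single eigenvalue λ = -5 with algebraic multiplicity 2.
Eigenvector v = (-1,-1); generalized eigenvector w with (A-λI)w=v is (2,1).
General solution: e^(-5t)[K_1·v + K_2·(t·v + w)].
Applying x(0)=-1, y(0)=-2 gives K_1=3, K_2=1.

x(t) = -te^(-5t) - e^(-5t), y(t) = -te^(-5t) - 2e^(-5t)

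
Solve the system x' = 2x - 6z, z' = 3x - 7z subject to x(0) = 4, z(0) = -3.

Coefficient matrix A = [[2, -6], [3, -7]].
Characteristic polynomial det(A - λI) = λ^2 + 5λ + 4 = 0.
Eigenvalues λ = -1, -4.
For λ=-1: (A-λI) row 1 is [3, -6], so an eigenvector is (2, 1).
For λ=-4: (A-λI) row 1 is [6, -6], so an eigenvector is (1, 1).
General solution: C_1e^(-t)(2,1) + C_2e^(-4t)(1,1).
Applying x(0)=4, z(0)=-3 gives C_1=7, C_2=-10.

x(t) = 14e^(-t) - 10e^(-4t), z(t) = 7e^(-t) - 10e^(-4t)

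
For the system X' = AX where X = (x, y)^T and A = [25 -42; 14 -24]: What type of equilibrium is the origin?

saddle

A = [[25,-42],[14,-24]]; det(A-λI) = λ^2 - λ - 12.
λ = -3, 4: opposite signs.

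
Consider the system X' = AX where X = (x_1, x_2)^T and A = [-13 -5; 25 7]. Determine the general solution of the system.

Coefficient matrix A = [[-13, -5], [25, 7]].
Characteristic polynomial det(A - λI) = λ^2 + 6λ + 34 = 0.
Eigenvalues λ = -3 ± 5i (complex conjugate pair).
For λ=-3+5i: an eigenvector is (0,-1) - i(1,-2) = (0 - i, -1 + 2i).
A real fundamental pair from Re and Im of e^((-3+5i)t)v: X_1 = e^(-3t)(cos(5t)·(0,-1) + sin(5t)·(1,-2)), X_2 = e^(-3t)(sin(5t)·(0,-1) - cos(5t)·(1,-2)).
General solution: C_1X_1 + C_2X_2.

x_1(t) = C_1e^(-3t)sin(5t) - C_2e^(-3t)cos(5t), x_2(t) = -2C_1e^(-3t)sin(5t) - C_1e^(-3t)cos(5t) - C_2e^(-3t)sin(5t) + 2C_2e^(-3t)cos(5t)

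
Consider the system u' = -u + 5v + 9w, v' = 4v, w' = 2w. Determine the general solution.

Coefficient matrix A = [[-1, 5, 9], [0, 4, 0], [0, 0, 2]].
det(A - λI) = 0 gives eigenvalues λ = 2, 4, -1.
For λ=2: eigenvector (3,0,1).
For λ=4: eigenvector (1,1,0).
For λ=-1: eigenvector (1,0,0).
General solution: c_1e^(2t)(3,0,1) + c_2e^(4t)(1,1,0) + c_3e^(-t)(1,0,0).

u(t) = 3c_1e^(2t) + c_2e^(4t) + c_3e^(-t), v(t) = c_2e^(4t), w(t) = c_1e^(2t)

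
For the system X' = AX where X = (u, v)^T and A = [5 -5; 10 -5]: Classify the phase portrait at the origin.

center

A = [[5,-5],[10,-5]]; det(A-λI) = λ^2 + 25.
λ = 0 ± 5i: zero real part.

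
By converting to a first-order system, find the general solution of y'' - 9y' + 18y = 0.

Let x_1 = y, x_2 = y'. Then x_1' = x_2 and x_2' = -18x_1 + 9x_2.
A = [[0,1],[-18,9]]; det(A-λI) = λ^2 - 9λ + 18.
Eigenvalues λ = 3, 6 with eigenvectors (1,3), (1,6).

y(t) = K_1e^(3t) + K_2e^(6t)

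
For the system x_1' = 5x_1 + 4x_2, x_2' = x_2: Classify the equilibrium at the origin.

A = [[5,4],[0,1]]; det(A-λI) = λ^2 - 6λ + 5.
λ = 1, 5: both positive.

unstable node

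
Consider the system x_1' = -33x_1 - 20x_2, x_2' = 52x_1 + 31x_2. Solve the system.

x_1(t) = -C_1e^(-t)sin(4t) + 2C_1e^(-t)cos(4t) + 2C_2e^(-t)sin(4t) + C_2e^(-t)cos(4t), x_2(t) = 2C_1e^(-t)sin(4t) - 3C_1e^(-t)cos(4t) - 3C_2e^(-t)sin(4t) - 2C_2e^(-t)cos(4t)

Coefficient matrix A = [[-33, -20], [52, 31]].
Characteristic polynomial det(A - λI) = λ^2 + 2λ + 17 = 0.
Eigenvalues λ = -1 ± 4i (complex conjugate pair).
For λ=-1+4i: an eigenvector is (2,-3) - i(-1,2) = (2 + i, -3 - 2i).
A real fundamental pair from Re and Im of e^((-1+4i)t)v: X_1 = e^(-t)(cos(4t)·(2,-3) + sin(4t)·(-1,2)), X_2 = e^(-t)(sin(4t)·(2,-3) - cos(4t)·(-1,2)).
General solution: C_1X_1 + C_2X_2.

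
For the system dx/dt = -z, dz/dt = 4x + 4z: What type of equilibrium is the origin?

unstable improper node

A = [[0,-1],[4,4]]; det(A-λI) = λ^2 - 4λ + 4.
repeated λ = 2 with a single eigenvector.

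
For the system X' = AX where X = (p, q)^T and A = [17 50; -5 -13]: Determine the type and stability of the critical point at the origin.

unstable spiral

A = [[17,50],[-5,-13]]; det(A-λI) = λ^2 - 4λ + 29.
λ = 2 ± 5i: positive real part.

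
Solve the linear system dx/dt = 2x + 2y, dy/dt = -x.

x(t) = c_1e^(t)sin(t) - c_1e^(t)cos(t) - c_2e^(t)sin(t) - c_2e^(t)cos(t), y(t) = c_1e^(t)cos(t) + c_2e^(t)sin(t)

Coefficient matrix A = [[2, 2], [-1, 0]].
Characteristic polynomial det(A - λI) = λ^2 - 2λ + 2 = 0.
Eigenvalues λ = 1 ± i (complex conjugate pair).
For λ=1+i: an eigenvector is (-1,1) - i(1,0) = (-1 - i, 1).
A real fundamental pair from Re and Im of e^((1+i)t)v: X_1 = e^(t)(cos(t)·(-1,1) + sin(t)·(1,0)), X_2 = e^(t)(sin(t)·(-1,1) - cos(t)·(1,0)).
General solution: c_1X_1 + c_2X_2.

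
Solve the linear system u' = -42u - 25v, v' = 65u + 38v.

Coefficient matrix A = [[-42, -25], [65, 38]].
Characteristic polynomial det(A - λI) = λ^2 + 4λ + 29 = 0.
Eigenvalues λ = -2 ± 5i (complex conjugate pair).
For λ=-2+5i: an eigenvector is (-2,3) - i(1,-2) = (-2 - i, 3 + 2i).
A real fundamental pair from Re and Im of e^((-2+5i)t)v: X_1 = e^(-2t)(cos(5t)·(-2,3) + sin(5t)·(1,-2)), X_2 = e^(-2t)(sin(5t)·(-2,3) - cos(5t)·(1,-2)).
General solution: K_1X_1 + K_2X_2.

u(t) = K_1e^(-2t)sin(5t) - 2K_1e^(-2t)cos(5t) - 2K_2e^(-2t)sin(5t) - K_2e^(-2t)cos(5t), v(t) = -2K_1e^(-2t)sin(5t) + 3K_1e^(-2t)cos(5t) + 3K_2e^(-2t)sin(5t) + 2K_2e^(-2t)cos(5t)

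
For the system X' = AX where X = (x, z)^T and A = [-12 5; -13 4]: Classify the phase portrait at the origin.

A = [[-12,5],[-13,4]]; det(A-λI) = λ^2 + 8λ + 17.
λ = -4 ± i: negative real part.

stable spiral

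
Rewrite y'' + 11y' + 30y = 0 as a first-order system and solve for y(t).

Let x_1 = y, x_2 = y'. Then x_1' = x_2 and x_2' = -30x_1 - 11x_2.
A = [[0,1],[-30,-11]]; det(A-λI) = λ^2 + 11λ + 30.
Eigenvalues λ = -5, -6 with eigenvectors (1,-5), (1,-6).

y(t) = C_1e^(-5t) + C_2e^(-6t)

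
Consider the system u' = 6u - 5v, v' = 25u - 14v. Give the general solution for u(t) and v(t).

u(t) = -c_1e^(-4t)cos(5t) - c_2e^(-4t)sin(5t), v(t) = -c_1e^(-4t)sin(5t) - 2c_1e^(-4t)cos(5t) - 2c_2e^(-4t)sin(5t) + c_2e^(-4t)cos(5t)

Coefficient matrix A = [[6, -5], [25, -14]].
Characteristic polynomial det(A - λI) = λ^2 + 8λ + 41 = 0.
Eigenvalues λ = -4 ± 5i (complex conjugate pair).
For λ=-4+5i: an eigenvector is (-1,-2) - i(0,-1) = (-1, -2 + i).
A real fundamental pair from Re and Im of e^((-4+5i)t)v: X_1 = e^(-4t)(cos(5t)·(-1,-2) + sin(5t)·(0,-1)), X_2 = e^(-4t)(sin(5t)·(-1,-2) - cos(5t)·(0,-1)).
General solution: c_1X_1 + c_2X_2.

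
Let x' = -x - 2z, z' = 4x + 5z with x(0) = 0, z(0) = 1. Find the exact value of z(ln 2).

14

A = [[-1,-2],[4,5]]; eigenvalues λ = 3, 1.
Eigenvectors: (-1,2) for λ=3, (-1,1) for λ=1.
From the initial condition, c_1 = 1, c_2 = -1.
z(ln 2) = (1)(2^3)(2) + (-1)(2^1)(1) = 14.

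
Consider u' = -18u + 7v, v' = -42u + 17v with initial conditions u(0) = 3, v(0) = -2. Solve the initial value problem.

u(t) = -8e^(3t) + 11e^(-4t), v(t) = -24e^(3t) + 22e^(-4t)

Coefficient matrix A = [[-18, 7], [-42, 17]].
Characteristic polynomial det(A - λI) = λ^2 + λ - 12 = 0.
Eigenvalues λ = 3, -4.
For λ=3: (A-λI) row 1 is [-21, 7], so an eigenvector is (1, 3).
For λ=-4: (A-λI) row 1 is [-14, 7], so an eigenvector is (-1, -2).
General solution: c_1e^(3t)(1,3) + c_2e^(-4t)(-1,-2).
Applying u(0)=3, v(0)=-2 gives c_1=-8, c_2=-11.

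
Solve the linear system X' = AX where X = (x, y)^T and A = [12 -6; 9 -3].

x(t) = 2C_1e^(3t) - C_2e^(6t), y(t) = 3C_1e^(3t) - C_2e^(6t)

Coefficient matrix A = [[12, -6], [9, -3]].
Characteristic polynomial det(A - λI) = λ^2 - 9λ + 18 = 0.
Eigenvalues λ = 3, 6.
For λ=3: (A-λI) row 1 is [9, -6], so an eigenvector is (2, 3).
For λ=6: (A-λI) row 1 is [6, -6], so an eigenvector is (-1, -1).
General solution: C_1e^(3t)(2,3) + C_2e^(6t)(-1,-1).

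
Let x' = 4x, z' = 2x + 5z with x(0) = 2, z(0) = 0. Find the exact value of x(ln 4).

A = [[4,0],[2,5]]; eigenvalues λ = 4, 5.
Eigenvectors: (-1,2) for λ=4, (0,1) for λ=5.
From the initial condition, c_1 = -2, c_2 = 4.
x(ln 4) = (-2)(4^4)(-1) + (4)(4^5)(0) = 512.

512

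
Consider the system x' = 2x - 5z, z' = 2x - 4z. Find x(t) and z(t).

x(t) = 2c_1e^(-t)sin(t) - c_1e^(-t)cos(t) - c_2e^(-t)sin(t) - 2c_2e^(-t)cos(t), z(t) = c_1e^(-t)sin(t) - c_1e^(-t)cos(t) - c_2e^(-t)sin(t) - c_2e^(-t)cos(t)

Coefficient matrix A = [[2, -5], [2, -4]].
Characteristic polynomial det(A - λI) = λ^2 + 2λ + 2 = 0.
Eigenvalues λ = -1 ± i (complex conjugate pair).
For λ=-1+i: an eigenvector is (-1,-1) - i(2,1) = (-1 - 2i, -1 - i).
A real fundamental pair from Re and Im of e^((-1+i)t)v: X_1 = e^(-t)(cos(t)·(-1,-1) + sin(t)·(2,1)), X_2 = e^(-t)(sin(t)·(-1,-1) - cos(t)·(2,1)).
General solution: c_1X_1 + c_2X_2.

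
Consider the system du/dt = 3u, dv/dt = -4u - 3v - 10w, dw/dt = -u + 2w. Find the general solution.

Coefficient matrix A = [[3, 0, 0], [-4, -3, -10], [-1, 0, 2]].
det(A - λI) = 0 gives eigenvalues λ = 2, -3, 3.
For λ=2: eigenvector (0,-2,1).
For λ=-3: eigenvector (0,1,0).
For λ=3: eigenvector (-1,-1,1).
General solution: c_1e^(2t)(0,-2,1) + c_2e^(-3t)(0,1,0) + c_3e^(3t)(-1,-1,1).

u(t) = -c_3e^(3t), v(t) = -2c_1e^(2t) + c_2e^(-3t) - c_3e^(3t), w(t) = c_1e^(2t) + c_3e^(3t)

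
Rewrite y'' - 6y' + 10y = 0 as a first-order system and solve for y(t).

y(t) = C_1e^(3t)cos(t) + C_2e^(3t)sin(t)

Let x_1 = y, x_2 = y'. Then x_1' = x_2 and x_2' = -10x_1 + 6x_2.
A = [[0,1],[-10,6]]; det(A-λI) = λ^2 - 6λ + 10.
Eigenvalues λ = 3 ± i.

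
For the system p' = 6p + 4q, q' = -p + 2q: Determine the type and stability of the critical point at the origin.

unstable improper node

A = [[6,4],[-1,2]]; det(A-λI) = λ^2 - 8λ + 16.
repeated λ = 4 with a single eigenvector.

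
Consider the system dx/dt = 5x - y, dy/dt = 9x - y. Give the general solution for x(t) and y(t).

x(t) = -K_1e^(2t) - K_2te^(2t) - K_2e^(2t), y(t) = -3K_1e^(2t) - 3K_2te^(2t) - 2K_2e^(2t)

Coefficient matrix A = [[5, -1], [9, -1]].
Characteristic polynomial det(A - λI) = λ^2 - 4λ + 4 = 0.
Single eigenvalue λ = 2 with algebraic multiplicity 2.
Eigenvector v = (-1,-3); generalized eigenvector w with (A-λI)w=v is (-1,-2).
General solution: e^(2t)[K_1·v + K_2·(t·v + w)].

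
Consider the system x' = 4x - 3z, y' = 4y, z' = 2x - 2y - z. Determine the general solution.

Coefficient matrix A = [[4, 0, -3], [0, 4, 0], [2, -2, -1]].
det(A - λI) = 0 gives eigenvalues λ = 2, 4, 1.
For λ=2: eigenvector (3,0,2).
For λ=4: eigenvector (1,1,0).
For λ=1: eigenvector (1,0,1).
General solution: C_1e^(2t)(3,0,2) + C_2e^(4t)(1,1,0) + C_3e^(t)(1,0,1).

x(t) = 3C_1e^(2t) + C_2e^(4t) + C_3e^(t), y(t) = C_2e^(4t), z(t) = 2C_1e^(2t) + C_3e^(t)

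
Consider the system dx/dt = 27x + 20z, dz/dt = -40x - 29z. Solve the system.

x(t) = 2C_1e^(-t)sin(4t) + C_1e^(-t)cos(4t) + C_2e^(-t)sin(4t) - 2C_2e^(-t)cos(4t), z(t) = -3C_1e^(-t)sin(4t) - C_1e^(-t)cos(4t) - C_2e^(-t)sin(4t) + 3C_2e^(-t)cos(4t)

Coefficient matrix A = [[27, 20], [-40, -29]].
Characteristic polynomial det(A - λI) = λ^2 + 2λ + 17 = 0.
Eigenvalues λ = -1 ± 4i (complex conjugate pair).
For λ=-1+4i: an eigenvector is (1,-1) - i(2,-3) = (1 - 2i, -1 + 3i).
A real fundamental pair from Re and Im of e^((-1+4i)t)v: X_1 = e^(-t)(cos(4t)·(1,-1) + sin(4t)·(2,-3)), X_2 = e^(-t)(sin(4t)·(1,-1) - cos(4t)·(2,-3)).
General solution: C_1X_1 + C_2X_2.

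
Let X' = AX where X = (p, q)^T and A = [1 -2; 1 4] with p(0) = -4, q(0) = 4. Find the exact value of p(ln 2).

-32

A = [[1,-2],[1,4]]; eigenvalues λ = 2, 3.
Eigenvectors: (-2,1) for λ=2, (1,-1) for λ=3.
From the initial condition, c_1 = 0, c_2 = -4.
p(ln 2) = (0)(2^2)(-2) + (-4)(2^3)(1) = -32.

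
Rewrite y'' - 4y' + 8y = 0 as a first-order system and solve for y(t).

Let x_1 = y, x_2 = y'. Then x_1' = x_2 and x_2' = -8x_1 + 4x_2.
A = [[0,1],[-8,4]]; det(A-λI) = λ^2 - 4λ + 8.
Eigenvalues λ = 2 ± 2i.

y(t) = c_1e^(2t)cos(2t) + c_2e^(2t)sin(2t)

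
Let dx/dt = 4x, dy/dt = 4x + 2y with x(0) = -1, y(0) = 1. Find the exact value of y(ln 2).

-20

A = [[4,0],[4,2]]; eigenvalues λ = 2, 4.
Eigenvectors: (0,1) for λ=2, (1,2) for λ=4.
From the initial condition, c_1 = 3, c_2 = -1.
y(ln 2) = (3)(2^2)(1) + (-1)(2^4)(2) = -20.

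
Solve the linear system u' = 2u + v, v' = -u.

u(t) = -c_1e^(t) - c_2te^(t) + 2c_2e^(t), v(t) = c_1e^(t) + c_2te^(t) - 3c_2e^(t)

Coefficient matrix A = [[2, 1], [-1, 0]].
Characteristic polynomial det(A - λI) = λ^2 - 2λ + 1 = 0.
Single eigenvalue λ = 1 with algebraic multiplicity 2.
Eigenvector v = (-1,1); generalized eigenvector w with (A-λI)w=v is (2,-3).
General solution: e^(t)[c_1·v + c_2·(t·v + w)].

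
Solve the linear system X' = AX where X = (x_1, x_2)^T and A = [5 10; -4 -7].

x_1(t) = -C_1e^(-t)sin(2t) - 2C_1e^(-t)cos(2t) - 2C_2e^(-t)sin(2t) + C_2e^(-t)cos(2t), x_2(t) = C_1e^(-t)sin(2t) + C_1e^(-t)cos(2t) + C_2e^(-t)sin(2t) - C_2e^(-t)cos(2t)

Coefficient matrix A = [[5, 10], [-4, -7]].
Characteristic polynomial det(A - λI) = λ^2 + 2λ + 5 = 0.
Eigenvalues λ = -1 ± 2i (complex conjugate pair).
For λ=-1+2i: an eigenvector is (-2,1) - i(-1,1) = (-2 + i, 1 - i).
A real fundamental pair from Re and Im of e^((-1+2i)t)v: X_1 = e^(-t)(cos(2t)·(-2,1) + sin(2t)·(-1,1)), X_2 = e^(-t)(sin(2t)·(-2,1) - cos(2t)·(-1,1)).
General solution: C_1X_1 + C_2X_2.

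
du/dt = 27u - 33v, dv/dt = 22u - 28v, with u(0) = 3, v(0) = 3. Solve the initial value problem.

Coefficient matrix A = [[27, -33], [22, -28]].
Characteristic polynomial det(A - λI) = λ^2 + λ - 30 = 0.
Eigenvalues λ = 5, -6.
For λ=5: (A-λI) row 1 is [22, -33], so an eigenvector is (3, 2).
For λ=-6: (A-λI) row 1 is [33, -33], so an eigenvector is (1, 1).
General solution: C_1e^(5t)(3,2) + C_2e^(-6t)(1,1).
Applying u(0)=3, v(0)=3 gives C_1=0, C_2=3.

u(t) = 3e^(-6t), v(t) = 3e^(-6t)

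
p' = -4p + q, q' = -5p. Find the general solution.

p(t) = c_1e^(-2t)cos(t) + c_2e^(-2t)sin(t), q(t) = -c_1e^(-2t)sin(t) + 2c_1e^(-2t)cos(t) + 2c_2e^(-2t)sin(t) + c_2e^(-2t)cos(t)

Coefficient matrix A = [[-4, 1], [-5, 0]].
Characteristic polynomial det(A - λI) = λ^2 + 4λ + 5 = 0.
Eigenvalues λ = -2 ± i (complex conjugate pair).
For λ=-2+i: an eigenvector is (1,2) - i(0,-1) = (1, 2 + i).
A real fundamental pair from Re and Im of e^((-2+i)t)v: X_1 = e^(-2t)(cos(t)·(1,2) + sin(t)·(0,-1)), X_2 = e^(-2t)(sin(t)·(1,2) - cos(t)·(0,-1)).
General solution: c_1X_1 + c_2X_2.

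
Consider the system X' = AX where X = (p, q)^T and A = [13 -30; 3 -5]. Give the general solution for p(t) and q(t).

Coefficient matrix A = [[13, -30], [3, -5]].
Characteristic polynomial det(A - λI) = λ^2 - 8λ + 25 = 0.
Eigenvalues λ = 4 ± 3i (complex conjugate pair).
For λ=4+3i: an eigenvector is (1,0) - i(3,1) = (1 - 3i, 0 - i).
A real fundamental pair from Re and Im of e^((4+3i)t)v: X_1 = e^(4t)(cos(3t)·(1,0) + sin(3t)·(3,1)), X_2 = e^(4t)(sin(3t)·(1,0) - cos(3t)·(3,1)).
General solution: C_1X_1 + C_2X_2.

p(t) = 3C_1e^(4t)sin(3t) + C_1e^(4t)cos(3t) + C_2e^(4t)sin(3t) - 3C_2e^(4t)cos(3t), q(t) = C_1e^(4t)sin(3t) - C_2e^(4t)cos(3t)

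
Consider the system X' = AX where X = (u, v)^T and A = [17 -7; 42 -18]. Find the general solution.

u(t) = -C_1e^(3t) + C_2e^(-4t), v(t) = -2C_1e^(3t) + 3C_2e^(-4t)

Coefficient matrix A = [[17, -7], [42, -18]].
Characteristic polynomial det(A - λI) = λ^2 + λ - 12 = 0.
Eigenvalues λ = 3, -4.
For λ=3: (A-λI) row 1 is [14, -7], so an eigenvector is (-1, -2).
For λ=-4: (A-λI) row 1 is [21, -7], so an eigenvector is (1, 3).
General solution: C_1e^(3t)(-1,-2) + C_2e^(-4t)(1,3).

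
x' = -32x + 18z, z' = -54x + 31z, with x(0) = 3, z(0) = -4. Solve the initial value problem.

Coefficient matrix A = [[-32, 18], [-54, 31]].
Characteristic polynomial det(A - λI) = λ^2 + λ - 20 = 0.
Eigenvalues λ = 4, -5.
For λ=4: (A-λI) row 1 is [-36, 18], so an eigenvector is (-1, -2).
For λ=-5: (A-λI) row 1 is [-27, 18], so an eigenvector is (-2, -3).
General solution: C_1e^(4t)(-1,-2) + C_2e^(-5t)(-2,-3).
Applying x(0)=3, z(0)=-4 gives C_1=17, C_2=-10.

x(t) = -17e^(4t) + 20e^(-5t), z(t) = -34e^(4t) + 30e^(-5t)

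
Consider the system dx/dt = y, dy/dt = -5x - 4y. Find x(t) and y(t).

Coefficient matrix A = [[0, 1], [-5, -4]].
Characteristic polynomial det(A - λI) = λ^2 + 4λ + 5 = 0.
Eigenvalues λ = -2 ± i (complex conjugate pair).
For λ=-2+i: an eigenvector is (0,-1) - i(-1,2) = (0 + i, -1 - 2i).
A real fundamental pair from Re and Im of e^((-2+i)t)v: X_1 = e^(-2t)(cos(t)·(0,-1) + sin(t)·(-1,2)), X_2 = e^(-2t)(sin(t)·(0,-1) - cos(t)·(-1,2)).
General solution: c_1X_1 + c_2X_2.

x(t) = -c_1e^(-2t)sin(t) + c_2e^(-2t)cos(t), y(t) = 2c_1e^(-2t)sin(t) - c_1e^(-2t)cos(t) - c_2e^(-2t)sin(t) - 2c_2e^(-2t)cos(t)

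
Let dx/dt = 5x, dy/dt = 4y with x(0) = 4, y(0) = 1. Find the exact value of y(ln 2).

A = [[5,0],[0,4]]; eigenvalues λ = 4, 5.
Eigenvectors: (0,1) for λ=4, (-1,0) for λ=5.
From the initial condition, c_1 = 1, c_2 = -4.
y(ln 2) = (1)(2^4)(1) + (-4)(2^5)(0) = 16.

16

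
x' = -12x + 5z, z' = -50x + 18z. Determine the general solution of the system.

Coefficient matrix A = [[-12, 5], [-50, 18]].
Characteristic polynomial det(A - λI) = λ^2 - 6λ + 34 = 0.
Eigenvalues λ = 3 ± 5i (complex conjugate pair).
For λ=3+5i: an eigenvector is (-1,-3) - i(0,1) = (-1, -3 - i).
A real fundamental pair from Re and Im of e^((3+5i)t)v: X_1 = e^(3t)(cos(5t)·(-1,-3) + sin(5t)·(0,1)), X_2 = e^(3t)(sin(5t)·(-1,-3) - cos(5t)·(0,1)).
General solution: C_1X_1 + C_2X_2.

x(t) = -C_1e^(3t)cos(5t) - C_2e^(3t)sin(5t), z(t) = C_1e^(3t)sin(5t) - 3C_1e^(3t)cos(5t) - 3C_2e^(3t)sin(5t) - C_2e^(3t)cos(5t)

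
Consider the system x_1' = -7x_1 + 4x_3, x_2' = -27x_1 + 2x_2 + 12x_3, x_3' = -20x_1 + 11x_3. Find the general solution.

x_1(t) = K_1e^(t) + 2K_2e^(3t), x_2(t) = 3K_1e^(t) + 6K_2e^(3t) + K_3e^(2t), x_3(t) = 2K_1e^(t) + 5K_2e^(3t)

Coefficient matrix A = [[-7, 0, 4], [-27, 2, 12], [-20, 0, 11]].
det(A - λI) = 0 gives eigenvalues λ = 1, 3, 2.
For λ=1: eigenvector (1,3,2).
For λ=3: eigenvector (2,6,5).
For λ=2: eigenvector (0,1,0).
General solution: K_1e^(t)(1,3,2) + K_2e^(3t)(2,6,5) + K_3e^(2t)(0,1,0).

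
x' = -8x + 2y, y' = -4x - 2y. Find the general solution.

Coefficient matrix A = [[-8, 2], [-4, -2]].
Characteristic polynomial det(A - λI) = λ^2 + 10λ + 24 = 0.
Eigenvalues λ = -4, -6.
For λ=-4: (A-λI) row 1 is [-4, 2], so an eigenvector is (1, 2).
For λ=-6: (A-λI) row 1 is [-2, 2], so an eigenvector is (-1, -1).
General solution: K_1e^(-4t)(1,2) + K_2e^(-6t)(-1,-1).

x(t) = K_1e^(-4t) - K_2e^(-6t), y(t) = 2K_1e^(-4t) - K_2e^(-6t)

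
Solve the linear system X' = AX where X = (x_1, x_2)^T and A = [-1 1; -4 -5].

Coefficient matrix A = [[-1, 1], [-4, -5]].
Characteristic polynomial det(A - λI) = λ^2 + 6λ + 9 = 0.
Single eigenvalue λ = -3 with algebraic multiplicity 2.
Eigenvector v = (1,-2); generalized eigenvector w with (A-λI)w=v is (0,1).
General solution: e^(-3t)[C_1·v + C_2·(t·v + w)].

x_1(t) = C_1e^(-3t) + C_2te^(-3t), x_2(t) = -2C_1e^(-3t) - 2C_2te^(-3t) + C_2e^(-3t)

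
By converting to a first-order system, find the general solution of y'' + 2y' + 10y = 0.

Let x_1 = y, x_2 = y'. Then x_1' = x_2 and x_2' = -10x_1 - 2x_2.
A = [[0,1],[-10,-2]]; det(A-λI) = λ^2 + 2λ + 10.
Eigenvalues λ = -1 ± 3i.

y(t) = c_1e^(-t)cos(3t) + c_2e^(-t)sin(3t)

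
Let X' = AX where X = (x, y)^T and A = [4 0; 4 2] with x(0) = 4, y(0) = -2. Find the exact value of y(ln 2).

A = [[4,0],[4,2]]; eigenvalues λ = 4, 2.
Eigenvectors: (1,2) for λ=4, (0,-1) for λ=2.
From the initial condition, c_1 = 4, c_2 = 10.
y(ln 2) = (4)(2^4)(2) + (10)(2^2)(-1) = 88.

88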